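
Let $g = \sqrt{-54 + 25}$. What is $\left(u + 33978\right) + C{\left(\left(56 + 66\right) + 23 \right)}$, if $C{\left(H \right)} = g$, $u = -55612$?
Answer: $-21634 + i \sqrt{29} \approx -21634.0 + 5.3852 i$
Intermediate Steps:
$g = i \sqrt{29}$ ($g = \sqrt{-29} = i \sqrt{29} \approx 5.3852 i$)
$C{\left(H \right)} = i \sqrt{29}$
$\left(u + 33978\right) + C{\left(\left(56 + 66\right) + 23 \right)} = \left(-55612 + 33978\right) + i \sqrt{29} = -21634 + i \sqrt{29}$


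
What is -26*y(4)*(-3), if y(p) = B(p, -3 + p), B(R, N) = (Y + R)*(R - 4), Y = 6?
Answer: 0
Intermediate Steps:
B(R, N) = (-4 + R)*(6 + R) (B(R, N) = (6 + R)*(R - 4) = (6 + R)*(-4 + R) = (-4 + R)*(6 + R))
y(p) = -24 + p² + 2*p
-26*y(4)*(-3) = -26*(-24 + 4² + 2*4)*(-3) = -26*(-24 + 16 + 8)*(-3) = -26*0*(-3) = 0*(-3) = 0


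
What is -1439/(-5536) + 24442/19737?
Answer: 163712455/109264032 ≈ 1.4983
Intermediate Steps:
-1439/(-5536) + 24442/19737 = -1439*(-1/5536) + 24442*(1/19737) = 1439/5536 + 24442/19737 = 163712455/109264032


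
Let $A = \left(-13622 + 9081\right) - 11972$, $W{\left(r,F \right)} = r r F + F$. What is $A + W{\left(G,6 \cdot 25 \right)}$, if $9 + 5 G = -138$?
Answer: $113291$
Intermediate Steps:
$G = - \frac{147}{5}$ ($G = - \frac{9}{5} + \frac{1}{5} \left(-138\right) = - \frac{9}{5} - \frac{138}{5} = - \frac{147}{5} \approx -29.4$)
$W{\left(r,F \right)} = F + F r^{2}$ ($W{\left(r,F \right)} = r^{2} F + F = F r^{2} + F = F + F r^{2}$)
$A = -16513$ ($A = -4541 - 11972 = -16513$)
$A + W{\left(G,6 \cdot 25 \right)} = -16513 + 6 \cdot 25 \left(1 + \left(- \frac{147}{5}\right)^{2}\right) = -16513 + 150 \left(1 + \frac{21609}{25}\right) = -16513 + 150 \cdot \frac{21634}{25} = -16513 + 129804 = 113291$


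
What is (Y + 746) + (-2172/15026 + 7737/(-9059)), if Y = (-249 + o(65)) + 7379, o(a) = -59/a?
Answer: 34834339732152/4423917355 ≈ 7874.1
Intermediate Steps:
Y = 463391/65 (Y = (-249 - 59/65) + 7379 = -16244/65 + 7379 = 463391/65 ≈ 7129.1)
(Y + 746) + (-2172/15026 + 7737/(-9059)) = (463391/65 + 746) + (-2172/15026 + 7737/(-9059)) = 511881/65 + (-2172*1/15026 + 7737*(-1/9059)) = 511881/65 + (-1086/7513 - 7737/9059) = 511881/65 - 67966155/68060267 = 34834339732152/4423917355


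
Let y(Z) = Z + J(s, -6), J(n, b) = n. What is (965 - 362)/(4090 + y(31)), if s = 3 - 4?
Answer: 603/4120 ≈ 0.14636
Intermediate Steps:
s = -1
y(Z) = -1 + Z (y(Z) = Z - 1 = -1 + Z)
(965 - 362)/(4090 + y(31)) = (965 - 362)/(4090 + (-1 + 31)) = 603/(4090 + 30) = 603/4120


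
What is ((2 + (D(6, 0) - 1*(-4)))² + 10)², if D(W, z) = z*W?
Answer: 2116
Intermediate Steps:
D(W, z) = W*z
((2 + (D(6, 0) - 1*(-4)))² + 10)² = ((2 + (6*0 - 1*(-4)))² + 10)² = ((2 + (0 + 4))² + 10)² = ((2 + 4)² + 10)² = (6² + 10)² = (36 + 10)² = 46² = 2116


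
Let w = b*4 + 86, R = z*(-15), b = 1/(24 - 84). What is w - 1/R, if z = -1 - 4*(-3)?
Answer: 2836/33 ≈ 85.939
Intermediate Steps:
b = -1/60 (b = 1/(-60) = -1/60 ≈ -0.016667)
z = 11 (z = -1 + 12 = 11)
R = -165 (R = 11*(-15) = -165)
w = 1289/15 (w = -1/60*4 + 86 = -1/15 + 86 = 1289/15 ≈ 85.933)
w - 1/R = 1289/15 - 1/(-165) = 1289/15 - 1*(-1/165) = 1289/15 + 1/165 = 2836/33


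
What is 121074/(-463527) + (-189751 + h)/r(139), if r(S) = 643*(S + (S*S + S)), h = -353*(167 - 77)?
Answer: -60313871155/216349630657 ≈ -0.27878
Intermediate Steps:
h = -31770 (h = -353*90 = -31770)
r(S) = 643*S**2 + 1286*S (r(S) = 643*(S + (S**2 + S)) = 643*(S + (S + S**2)) = 643*(S**2 + 2*S) = 643*S**2 + 1286*S)
121074/(-463527) + (-189751 + h)/r(139) = 121074/(-463527) + (-189751 - 31770)/((643*139*(2 + 139))) = 121074*(-1/463527) - 221521/(643*139*141) = -40358/154509 - 221521/12602157 = -60313871155/216349630657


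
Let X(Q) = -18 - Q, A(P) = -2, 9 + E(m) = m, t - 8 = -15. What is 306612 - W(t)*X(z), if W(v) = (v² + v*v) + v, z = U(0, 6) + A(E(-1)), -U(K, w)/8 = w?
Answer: 303700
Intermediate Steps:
t = -7 (t = 8 - 15 = -7)
E(m) = -9 + m
U(K, w) = -8*w
z = -50 (z = -8*6 - 2 = -48 - 2 = -50)
W(v) = v + 2*v² (W(v) = (v² + v²) + v = 2*v² + v = v + 2*v²)
306612 - W(t)*X(z) = 306612 - (-7*(1 + 2*(-7)))*(-18 - 1*(-50)) = 306612 - (-7*(1 - 14))*(-18 + 50) = 306612 - (-7*(-13))*32 = 306612 - 91*32 = 306612 - 1*2912 = 306612 - 2912 = 303700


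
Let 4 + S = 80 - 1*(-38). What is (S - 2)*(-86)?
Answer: -9632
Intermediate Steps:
S = 114 (S = -4 + (80 - 1*(-38)) = -4 + (80 + 38) = -4 + 118 = 114)
(S - 2)*(-86) = (114 - 2)*(-86) = 112*(-86) = -9632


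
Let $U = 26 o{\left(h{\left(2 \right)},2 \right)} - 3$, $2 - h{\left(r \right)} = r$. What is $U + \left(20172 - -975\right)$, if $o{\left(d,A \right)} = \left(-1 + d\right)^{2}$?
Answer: $21170$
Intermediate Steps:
$h{\left(r \right)} = 2 - r$
$U = 23$ ($U = 26 \left(-1 + \left(2 - 2\right)\right)^{2} - 3 = 26 \left(-1 + 0\right)^{2} - 3 = 26 \left(-1\right)^{2} - 3 = 26 \cdot 1 - 3 = 26 - 3 = 23$)
$U + \left(20172 - -975\right) = 23 + \left(20172 - -975\right) = 23 + \left(20172 + 975\right) = 23 + 21147 = 21170$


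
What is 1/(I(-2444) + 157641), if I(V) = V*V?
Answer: 1/6130777 ≈ 1.6311e-7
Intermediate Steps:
I(V) = V²
1/(I(-2444) + 157641) = 1/((-2444)² + 157641) = 1/(5973136 + 157641) = 1/6130777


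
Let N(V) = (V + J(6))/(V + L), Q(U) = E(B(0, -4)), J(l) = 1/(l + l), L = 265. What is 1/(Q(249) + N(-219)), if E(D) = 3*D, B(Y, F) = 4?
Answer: 552/3997 ≈ 0.13810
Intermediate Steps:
J(l) = 1/(2*l)
Q(U) = 12 (Q(U) = 3*4 = 12)
N(V) = (1/12 + V)/(265 + V) (N(V) = (V + (½)/6)/(V + 265) = (V + (½)*(⅙))/(265 + V) = (V + 1/12)/(265 + V) = (1/12 + V)/(265 + V))
1/(Q(249) + N(-219)) = 1/(12 + (1/12 - 219)/(265 - 219)) = 1/(12 - 2627/12/46) = 1/(12 + (1/46)*(-2627/12)) = 1/(12 - 2627/552) = 1/(3997/552) = 552/3997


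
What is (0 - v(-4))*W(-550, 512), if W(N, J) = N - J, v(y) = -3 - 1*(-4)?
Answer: 1062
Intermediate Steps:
v(y) = 1 (v(y) = -3 + 4 = 1)
(0 - v(-4))*W(-550, 512) = (0 - 1*1)*(-550 - 1*512) = (0 - 1)*(-550 - 512) = -1*(-1062) = 1062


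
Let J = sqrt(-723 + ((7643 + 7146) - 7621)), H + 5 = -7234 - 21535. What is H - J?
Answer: -28774 - sqrt(6445) ≈ -28854.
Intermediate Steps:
H = -28774 (H = -5 + (-7234 - 21535) = -5 - 28769 = -28774)
J = sqrt(6445) (J = sqrt(-723 + (14789 - 7621)) = sqrt(-723 + 7168) = sqrt(6445) ≈ 80.281)
H - J = -28774 - sqrt(6445)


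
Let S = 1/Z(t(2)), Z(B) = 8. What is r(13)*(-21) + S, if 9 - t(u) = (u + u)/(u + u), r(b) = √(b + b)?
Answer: ⅛ - 21*√26 ≈ -106.95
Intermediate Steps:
r(b) = √2*√b (r(b) = √(2*b) = √2*√b)
t(u) = 8 (t(u) = 9 - (u + u)/(u + u) = 9 - 2*u/(2*u) = 9 - 2*u*1/(2*u) = 9 - 1*1 = 9 - 1 = 8)
S = ⅛ (S = 1/8 = ⅛ ≈ 0.12500)
r(13)*(-21) + S = (√2*√13)*(-21) + ⅛ = √26*(-21) + ⅛ = -21*√26 + ⅛ = ⅛ - 21*√26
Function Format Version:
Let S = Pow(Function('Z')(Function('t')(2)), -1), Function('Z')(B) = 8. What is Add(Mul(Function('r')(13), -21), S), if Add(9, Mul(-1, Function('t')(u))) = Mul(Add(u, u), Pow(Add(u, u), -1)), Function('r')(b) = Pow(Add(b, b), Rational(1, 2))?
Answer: Add(Rational(1, 8), Mul(-21, Pow(26, Rational(1, 2)))) ≈ -106.95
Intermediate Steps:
Function('r')(b) = Mul(Pow(2, Rational(1, 2)), Pow(b, Rational(1, 2))) (Function('r')(b) = Pow(Mul(2, b), Rational(1, 2)) = Mul(Pow(2, Rational(1, 2)), Pow(b, Rational(1, 2))))
Function('t')(u) = 8 (Function('t')(u) = Add(9, Mul(-1, Mul(Add(u, u), Pow(Add(u, u), -1)))) = Add(9, Mul(-1, Mul(Mul(2, u), Pow(Mul(2, u), -1)))) = Add(9, Mul(-1, Mul(Mul(2, u), Mul(Rational(1, 2), Pow(u, -1))))) = Add(9, Mul(-1, 1)) = Add(9, -1) = 8)
S = Rational(1, 8) (S = Pow(8, -1) = Rational(1, 8) ≈ 0.12500)
Add(Mul(Function('r')(13), -21), S) = Add(Mul(Mul(Pow(2, Rational(1, 2)), Pow(13, Rational(1, 2))), -21), Rational(1, 8)) = Add(Mul(Pow(26, Rational(1, 2)), -21), Rational(1, 8)) = Add(Mul(-21, Pow(26, Rational(1, 2))), Rational(1, 8)) = Add(Rational(1, 8), Mul(-21, Pow(26, Rational(1, 2))))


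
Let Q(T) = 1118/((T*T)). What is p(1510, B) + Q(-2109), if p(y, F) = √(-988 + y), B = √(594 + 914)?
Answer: 1118/4447881 + 3*√58 ≈ 22.848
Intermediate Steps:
B = 2*√377 (B = √1508 = 2*√377 ≈ 38.833)
Q(T) = 1118/T² (Q(T) = 1118/(T²) = 1118/T²)
p(1510, B) + Q(-2109) = √(-988 + 1510) + 1118/(-2109)² = √522 + 1118*(1/4447881) = 3*√58 + 1118/4447881 = 1118/4447881 + 3*√58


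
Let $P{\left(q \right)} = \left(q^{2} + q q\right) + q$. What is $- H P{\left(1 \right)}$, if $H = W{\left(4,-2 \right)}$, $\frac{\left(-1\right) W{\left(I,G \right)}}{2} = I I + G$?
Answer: $84$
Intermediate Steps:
$P{\left(q \right)} = q + 2 q^{2}$ ($P{\left(q \right)} = \left(q^{2} + q^{2}\right) + q = 2 q^{2} + q = q + 2 q^{2}$)
$W{\left(I,G \right)} = - 2 G - 2 I^{2}$ ($W{\left(I,G \right)} = - 2 \left(I I + G\right) = - 2 \left(I^{2} + G\right) = - 2 \left(G + I^{2}\right) = - 2 G - 2 I^{2}$)
$H = -28$ ($H = \left(-2\right) \left(-2\right) - 2 \cdot 4^{2} = 4 - 32 = -28$)
$- H P{\left(1 \right)} = \left(-1\right) \left(-28\right) 1 \left(1 + 2 \cdot 1\right) = 28 \cdot 1 \left(1 + 2\right) = 28 \cdot 1 \cdot 3 = 28 \cdot 3 = 84$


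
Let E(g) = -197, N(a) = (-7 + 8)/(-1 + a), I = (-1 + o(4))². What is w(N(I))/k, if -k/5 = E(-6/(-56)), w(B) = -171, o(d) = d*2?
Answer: -171/985 ≈ -0.17360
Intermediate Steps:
o(d) = 2*d
I = 49 (I = (-1 + 2*4)² = (-1 + 8)² = 7² = 49)
N(a) = 1/(-1 + a)
k = 985 (k = -5*(-197) = 985)
w(N(I))/k = -171/985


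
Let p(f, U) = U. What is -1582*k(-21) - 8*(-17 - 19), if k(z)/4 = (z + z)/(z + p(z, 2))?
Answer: -260304/19 ≈ -13700.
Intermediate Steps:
k(z) = 8*z/(2 + z) (k(z) = 4*((z + z)/(z + 2)) = 4*((2*z)/(2 + z)) = 4*(2*z/(2 + z)) = 8*z/(2 + z))
-1582*k(-21) - 8*(-17 - 19) = -12656*(-21)/(2 - 21) - 8*(-17 - 19) = -12656*(-21)/(-19) - 8*(-36) = -12656*(-21)*(-1)/19 + 288 = -1582*168/19 + 288 = -265776/19 + 288 = -260304/19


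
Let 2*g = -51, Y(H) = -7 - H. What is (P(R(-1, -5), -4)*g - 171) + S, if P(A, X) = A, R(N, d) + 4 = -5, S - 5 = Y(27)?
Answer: 59/2 ≈ 29.500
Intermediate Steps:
S = -29 (S = 5 + (-7 - 1*27) = 5 + (-7 - 27) = 5 - 34 = -29)
R(N, d) = -9 (R(N, d) = -4 - 5 = -9)
g = -51/2 (g = (½)*(-51) = -51/2 ≈ -25.500)
(P(R(-1, -5), -4)*g - 171) + S = (-9*(-51/2) - 171) - 29 = (459/2 - 171) - 29 = 117/2 - 29 = 59/2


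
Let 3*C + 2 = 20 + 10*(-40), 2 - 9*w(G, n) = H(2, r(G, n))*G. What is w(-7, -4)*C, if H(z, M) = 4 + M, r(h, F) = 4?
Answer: -22156/27 ≈ -820.59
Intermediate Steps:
w(G, n) = 2/9 - 8*G/9 (w(G, n) = 2/9 - (4 + 4)*G/9 = 2/9 - 8*G/9)
C = -382/3 (C = -2/3 + (20 + 10*(-40))/3 = -2/3 + (20 - 400)/3 = -2/3 + (1/3)*(-380) = -2/3 - 380/3 = -382/3 ≈ -127.33)
w(-7, -4)*C = (2/9 - 8/9*(-7))*(-382/3) = (2/9 + 56/9)*(-382/3) = (58/9)*(-382/3) = -22156/27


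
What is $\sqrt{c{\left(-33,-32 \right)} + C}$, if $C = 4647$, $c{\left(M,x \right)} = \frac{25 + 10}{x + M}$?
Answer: $\frac{2 \sqrt{196313}}{13} \approx 68.165$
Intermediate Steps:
$c{\left(M,x \right)} = \frac{35}{M + x}$
$\sqrt{c{\left(-33,-32 \right)} + C} = \sqrt{\frac{35}{-33 - 32} + 4647} = \sqrt{\frac{35}{-65} + 4647} = \sqrt{35 \left(- \frac{1}{65}\right) + 4647} = \sqrt{- \frac{7}{13} + 4647} = \sqrt{\frac{60404}{13}} = \frac{2 \sqrt{196313}}{13}$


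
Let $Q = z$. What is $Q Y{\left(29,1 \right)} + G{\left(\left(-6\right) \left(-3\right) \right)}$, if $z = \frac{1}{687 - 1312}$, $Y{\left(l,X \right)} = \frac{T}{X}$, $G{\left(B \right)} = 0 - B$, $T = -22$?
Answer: $- \frac{11228}{625} \approx -17.965$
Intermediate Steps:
$G{\left(B \right)} = - B$
$Y{\left(l,X \right)} = - \frac{22}{X}$
$z = - \frac{1}{625}$ ($z = \frac{1}{-625} = - \frac{1}{625} \approx -0.0016$)
$Q = - \frac{1}{625} \approx -0.0016$
$Q Y{\left(29,1 \right)} + G{\left(\left(-6\right) \left(-3\right) \right)} = - \frac{\left(-22\right) 1^{-1}}{625} - \left(-6\right) \left(-3\right) = - \frac{\left(-22\right) 1}{625} - 18 = \left(- \frac{1}{625}\right) \left(-22\right) - 18 = \frac{22}{625} - 18 = - \frac{11228}{625}$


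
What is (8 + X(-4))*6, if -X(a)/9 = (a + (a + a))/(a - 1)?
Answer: -408/5 ≈ -81.600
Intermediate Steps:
X(a) = -27*a/(-1 + a) (X(a) = -9*(a + (a + a))/(a - 1) = -9*(a + 2*a)/(-1 + a) = -9*3*a/(-1 + a) = -27*a/(-1 + a))
(8 + X(-4))*6 = (8 - 27*(-4)/(-1 - 4))*6 = (8 - 27*(-4)/(-5))*6 = (8 - 27*(-4)*(-1/5))*6 = (8 - 108/5)*6 = -68/5*6 = -408/5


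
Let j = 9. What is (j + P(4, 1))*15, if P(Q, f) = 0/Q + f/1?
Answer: 150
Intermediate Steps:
P(Q, f) = f (P(Q, f) = 0 + f*1 = 0 + f = f)
(j + P(4, 1))*15 = (9 + 1)*15 = 10*15 = 150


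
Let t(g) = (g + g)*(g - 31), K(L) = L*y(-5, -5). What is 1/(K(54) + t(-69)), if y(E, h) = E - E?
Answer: 1/13800 ≈ 7.2464e-5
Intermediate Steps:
y(E, h) = 0
K(L) = 0 (K(L) = L*0 = 0)
t(g) = 2*g*(-31 + g) (t(g) = (2*g)*(-31 + g) = 2*g*(-31 + g))
1/(K(54) + t(-69)) = 1/(0 + 2*(-69)*(-31 - 69)) = 1/(0 + 2*(-69)*(-100)) = 1/(0 + 13800) = 1/13800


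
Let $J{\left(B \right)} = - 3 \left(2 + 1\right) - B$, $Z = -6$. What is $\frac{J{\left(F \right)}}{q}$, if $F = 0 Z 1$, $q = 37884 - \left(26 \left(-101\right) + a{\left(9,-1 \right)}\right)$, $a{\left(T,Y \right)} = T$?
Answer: $- \frac{9}{40501} \approx -0.00022222$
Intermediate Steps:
$q = 40501$ ($q = 37884 - \left(26 \left(-101\right) + 9\right) = 37884 - \left(-2626 + 9\right) = 37884 - -2617 = 37884 + 2617 = 40501$)
$F = 0$ ($F = 0 \left(-6\right) 1 = 0 \cdot 1 = 0$)
$J{\left(B \right)} = -9 - B$ ($J{\left(B \right)} = \left(-3\right) 3 - B = -9 - B$)
$\frac{J{\left(F \right)}}{q} = \frac{-9 - 0}{40501} = \left(-9 + 0\right) \frac{1}{40501} = \left(-9\right) \frac{1}{40501} = - \frac{9}{40501}$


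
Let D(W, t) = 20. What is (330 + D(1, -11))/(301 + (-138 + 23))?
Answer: 175/93 ≈ 1.8817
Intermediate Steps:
(330 + D(1, -11))/(301 + (-138 + 23)) = (330 + 20)/(301 + (-138 + 23)) = 350/(301 - 115) = 350/186 = 350*(1/186) = 175/93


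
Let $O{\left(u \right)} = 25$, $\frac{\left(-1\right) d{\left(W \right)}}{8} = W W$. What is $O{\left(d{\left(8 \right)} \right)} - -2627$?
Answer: $2652$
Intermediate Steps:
$d{\left(W \right)} = - 8 W^{2}$ ($d{\left(W \right)} = - 8 W W = - 8 W^{2}$)
$O{\left(d{\left(8 \right)} \right)} - -2627 = 25 - -2627 = 25 + 2627 = 2652$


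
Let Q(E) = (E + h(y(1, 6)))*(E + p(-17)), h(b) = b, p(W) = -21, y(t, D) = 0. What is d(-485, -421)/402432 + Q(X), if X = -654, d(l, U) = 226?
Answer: 88826803313/201216 ≈ 4.4145e+5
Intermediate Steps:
Q(E) = E*(-21 + E) (Q(E) = (E + 0)*(E - 21) = E*(-21 + E))
d(-485, -421)/402432 + Q(X) = 226/402432 - 654*(-21 - 654) = 226*(1/402432) - 654*(-675) = 113/201216 + 441450 = 88826803313/201216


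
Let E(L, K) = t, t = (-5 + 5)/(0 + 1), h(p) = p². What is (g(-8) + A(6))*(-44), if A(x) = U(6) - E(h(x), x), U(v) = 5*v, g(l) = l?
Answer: -968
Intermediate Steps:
t = 0 (t = 0/1 = 0*1 = 0)
E(L, K) = 0
A(x) = 30 (A(x) = 5*6 - 1*0 = 30 + 0 = 30)
(g(-8) + A(6))*(-44) = (-8 + 30)*(-44) = 22*(-44) = -968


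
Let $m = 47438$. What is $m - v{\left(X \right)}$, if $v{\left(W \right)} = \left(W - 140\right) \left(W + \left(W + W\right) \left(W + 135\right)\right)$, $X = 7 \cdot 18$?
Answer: $970010$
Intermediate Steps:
$X = 126$
$v{\left(W \right)} = \left(-140 + W\right) \left(W + 2 W \left(135 + W\right)\right)$
$m - v{\left(X \right)} = 47438 - 126 \left(-37940 - 1134 + 2 \cdot 126^{2}\right) = 47438 - 126 \left(-37940 - 1134 + 2 \cdot 15876\right) = 47438 - 126 \left(-37940 - 1134 + 31752\right) = 47438 - 126 \left(-7322\right) = 47438 - -922572 = 47438 + 922572 = 970010$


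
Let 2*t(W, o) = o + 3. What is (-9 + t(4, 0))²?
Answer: 225/4 ≈ 56.250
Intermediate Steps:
t(W, o) = 3/2 + o/2 (t(W, o) = (o + 3)/2 = (3 + o)/2 = 3/2 + o/2)
(-9 + t(4, 0))² = (-9 + (3/2 + (½)*0))² = (-9 + (3/2 + 0))² = (-9 + 3/2)² = (-15/2)² = 225/4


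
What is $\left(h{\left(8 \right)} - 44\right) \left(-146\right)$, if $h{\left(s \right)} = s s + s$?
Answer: $-4088$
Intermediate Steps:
$h{\left(s \right)} = s + s^{2}$ ($h{\left(s \right)} = s^{2} + s = s + s^{2}$)
$\left(h{\left(8 \right)} - 44\right) \left(-146\right) = \left(8 \left(1 + 8\right) - 44\right) \left(-146\right) = \left(8 \cdot 9 - 44\right) \left(-146\right) = \left(72 - 44\right) \left(-146\right) = 28 \left(-146\right) = -4088$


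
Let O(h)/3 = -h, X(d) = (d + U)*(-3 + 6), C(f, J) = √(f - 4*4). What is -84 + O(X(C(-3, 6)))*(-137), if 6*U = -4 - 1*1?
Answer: -2223/2 + 1233*I*√19 ≈ -1111.5 + 5374.5*I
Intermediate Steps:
U = -⅚ (U = (-4 - 1*1)/6 = (-4 - 1)/6 = (⅙)*(-5) = -⅚ ≈ -0.83333)
C(f, J) = √(-16 + f) (C(f, J) = √(f - 16) = √(-16 + f))
X(d) = -5/2 + 3*d (X(d) = (d - ⅚)*(-3 + 6) = (-⅚ + d)*3 = -5/2 + 3*d)
O(h) = -3*h (O(h) = 3*(-h) = -3*h)
-84 + O(X(C(-3, 6)))*(-137) = -84 - 3*(-5/2 + 3*√(-16 - 3))*(-137) = -84 - 3*(-5/2 + 3*√(-19))*(-137) = -84 - 3*(-5/2 + 3*(I*√19))*(-137) = -84 - 3*(-5/2 + 3*I*√19)*(-137) = -84 + (15/2 - 9*I*√19)*(-137) = -84 + (-2055/2 + 1233*I*√19) = -2223/2 + 1233*I*√19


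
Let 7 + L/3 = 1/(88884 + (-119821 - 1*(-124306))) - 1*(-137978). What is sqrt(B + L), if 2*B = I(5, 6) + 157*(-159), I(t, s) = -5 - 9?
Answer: 61*sqrt(417991164654)/62246 ≈ 633.58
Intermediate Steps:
I(t, s) = -14
L = 12882214300/31123 (L = -21 + 3*(1/(88884 + (-119821 - 1*(-124306))) - 1*(-137978)) = -21 + 3*(1/(88884 + (-119821 + 124306)) + 137978) = -21 + 3*(1/(88884 + 4485) + 137978) = -21 + 3*(1/93369 + 137978) = -21 + 3*(12882867883/93369) = -21 + 12882867883/31123 = 12882214300/31123 ≈ 4.1391e+5)
B = -24977/2 (B = (-14 + 157*(-159))/2 = (-14 - 24963)/2 = (1/2)*(-24977) = -24977/2 ≈ -12489.)
sqrt(B + L) = sqrt(-24977/2 + 12882214300/31123) = sqrt(24987069429/62246) = 61*sqrt(417991164654)/62246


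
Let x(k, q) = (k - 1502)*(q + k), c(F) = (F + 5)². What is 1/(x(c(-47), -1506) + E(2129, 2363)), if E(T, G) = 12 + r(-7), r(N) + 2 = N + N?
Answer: 1/67592 ≈ 1.4795e-5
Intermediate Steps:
r(N) = -2 + 2*N (r(N) = -2 + (N + N) = -2 + 2*N)
c(F) = (5 + F)²
x(k, q) = (-1502 + k)*(k + q)
E(T, G) = -4 (E(T, G) = 12 + (-2 + 2*(-7)) = 12 + (-2 - 14) = 12 - 16 = -4)
1/(x(c(-47), -1506) + E(2129, 2363)) = 1/((((5 - 47)²)² - 1502*(5 - 47)² - 1502*(-1506) + (5 - 47)²*(-1506)) - 4) = 1/((((-42)²)² - 1502*(-42)² + 2262012 + (-42)²*(-1506)) - 4) = 1/((1764² - 1502*1764 + 2262012 + 1764*(-1506)) - 4) = 1/((3111696 - 2649528 + 2262012 - 2656584) - 4) = 1/(67596 - 4) = 1/67592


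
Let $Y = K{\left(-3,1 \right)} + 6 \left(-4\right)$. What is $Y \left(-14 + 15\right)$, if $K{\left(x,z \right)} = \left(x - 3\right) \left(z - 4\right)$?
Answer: $-6$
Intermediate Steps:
$K{\left(x,z \right)} = \left(-4 + z\right) \left(-3 + x\right)$ ($K{\left(x,z \right)} = \left(-3 + x\right) \left(-4 + z\right) = \left(-4 + z\right) \left(-3 + x\right)$)
$Y = -6$ ($Y = \left(12 - -12 - 3 - 3\right) + 6 \left(-4\right) = \left(12 + 12 - 3 - 3\right) - 24 = 18 - 24 = -6$)
$Y \left(-14 + 15\right) = - 6 \left(-14 + 15\right) = \left(-6\right) 1 = -6$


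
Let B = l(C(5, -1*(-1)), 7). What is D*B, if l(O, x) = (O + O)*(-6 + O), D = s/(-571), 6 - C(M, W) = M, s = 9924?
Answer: 99240/571 ≈ 173.80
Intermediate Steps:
C(M, W) = 6 - M
D = -9924/571 (D = 9924/(-571) = 9924*(-1/571) = -9924/571 ≈ -17.380)
l(O, x) = 2*O*(-6 + O) (l(O, x) = (2*O)*(-6 + O) = 2*O*(-6 + O))
B = -10 (B = 2*(6 - 1*5)*(-6 + (6 - 1*5)) = 2*(6 - 5)*(-6 + (6 - 5)) = 2*1*(-6 + 1) = 2*1*(-5) = -10)
D*B = -9924/571*(-10) = 99240/571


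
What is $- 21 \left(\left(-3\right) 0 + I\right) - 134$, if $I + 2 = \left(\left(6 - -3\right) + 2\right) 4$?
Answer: $-1016$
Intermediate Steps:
$I = 42$ ($I = -2 + \left(\left(6 - -3\right) + 2\right) 4 = -2 + \left(\left(6 + 3\right) + 2\right) 4 = -2 + \left(9 + 2\right) 4 = -2 + 11 \cdot 4 = -2 + 44 = 42$)
$- 21 \left(\left(-3\right) 0 + I\right) - 134 = - 21 \left(\left(-3\right) 0 + 42\right) - 134 = - 21 \left(0 + 42\right) - 134 = \left(-21\right) 42 - 134 = -882 - 134 = -1016$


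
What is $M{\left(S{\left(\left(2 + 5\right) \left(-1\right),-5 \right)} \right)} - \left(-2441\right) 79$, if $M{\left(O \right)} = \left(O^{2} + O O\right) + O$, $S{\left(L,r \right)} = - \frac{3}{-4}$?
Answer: $\frac{1542727}{8} \approx 1.9284 \cdot 10^{5}$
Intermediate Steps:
$S{\left(L,r \right)} = \frac{3}{4}$ ($S{\left(L,r \right)} = \left(-3\right) \left(- \frac{1}{4}\right) = \frac{3}{4}$)
$M{\left(O \right)} = O + 2 O^{2}$ ($M{\left(O \right)} = \left(O^{2} + O^{2}\right) + O = 2 O^{2} + O = O + 2 O^{2}$)
$M{\left(S{\left(\left(2 + 5\right) \left(-1\right),-5 \right)} \right)} - \left(-2441\right) 79 = \frac{3 \left(1 + 2 \cdot \frac{3}{4}\right)}{4} - \left(-2441\right) 79 = \frac{3 \left(1 + \frac{3}{2}\right)}{4} - -192839 = \frac{3}{4} \cdot \frac{5}{2} + 192839 = \frac{15}{8} + 192839 = \frac{1542727}{8}$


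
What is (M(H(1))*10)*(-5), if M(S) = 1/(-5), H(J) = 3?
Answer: 10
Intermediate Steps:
M(S) = -⅕
(M(H(1))*10)*(-5) = -⅕*10*(-5) = -2*(-5) = 10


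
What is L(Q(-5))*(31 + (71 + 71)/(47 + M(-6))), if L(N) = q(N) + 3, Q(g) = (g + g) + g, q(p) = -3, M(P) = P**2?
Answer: 0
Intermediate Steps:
Q(g) = 3*g (Q(g) = 2*g + g = 3*g)
L(N) = 0 (L(N) = -3 + 3 = 0)
L(Q(-5))*(31 + (71 + 71)/(47 + M(-6))) = 0*(31 + (71 + 71)/(47 + (-6)**2)) = 0*(31 + 142/(47 + 36)) = 0*(31 + 142/83) = 0*(2715/83) = 0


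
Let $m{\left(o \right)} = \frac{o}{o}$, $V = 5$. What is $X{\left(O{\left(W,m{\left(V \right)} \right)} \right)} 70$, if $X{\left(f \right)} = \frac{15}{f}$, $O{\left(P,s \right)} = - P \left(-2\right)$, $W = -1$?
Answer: $-525$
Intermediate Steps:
$m{\left(o \right)} = 1$
$O{\left(P,s \right)} = 2 P$
$X{\left(O{\left(W,m{\left(V \right)} \right)} \right)} 70 = \frac{15}{2 \left(-1\right)} 70 = \frac{15}{-2} \cdot 70 = 15 \left(- \frac{1}{2}\right) 70 = \left(- \frac{15}{2}\right) 70 = -525$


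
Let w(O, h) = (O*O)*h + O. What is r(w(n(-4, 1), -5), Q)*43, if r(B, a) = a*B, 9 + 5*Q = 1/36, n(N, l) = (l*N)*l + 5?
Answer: 13889/45 ≈ 308.64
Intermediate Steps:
n(N, l) = 5 + N*l² (n(N, l) = (N*l)*l + 5 = N*l² + 5 = 5 + N*l²)
w(O, h) = O + h*O² (w(O, h) = O²*h + O = h*O² + O = O + h*O²)
Q = -323/180 (Q = -9/5 + (⅕)/36 = -9/5 + (⅕)*(1/36) = -9/5 + 1/180 = -323/180 ≈ -1.7944)
r(B, a) = B*a
r(w(n(-4, 1), -5), Q)*43 = (((5 - 4*1²)*(1 + (5 - 4*1²)*(-5)))*(-323/180))*43 = (((5 - 4*1)*(1 + (5 - 4*1)*(-5)))*(-323/180))*43 = (((5 - 4)*(1 + (5 - 4)*(-5)))*(-323/180))*43 = ((1*(1 + 1*(-5)))*(-323/180))*43 = ((1*(1 - 5))*(-323/180))*43 = ((1*(-4))*(-323/180))*43 = -4*(-323/180)*43 = (323/45)*43 = 13889/45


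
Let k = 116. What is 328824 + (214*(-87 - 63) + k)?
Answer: 296840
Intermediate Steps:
328824 + (214*(-87 - 63) + k) = 328824 + (214*(-87 - 63) + 116) = 328824 + (214*(-150) + 116) = 328824 + (-32100 + 116) = 328824 - 31984 = 296840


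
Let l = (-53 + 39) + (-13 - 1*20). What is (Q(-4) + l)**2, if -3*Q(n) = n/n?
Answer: 20164/9 ≈ 2240.4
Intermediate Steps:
Q(n) = -1/3 (Q(n) = -n/(3*n) = -1/3*1 = -1/3)
l = -47 (l = -14 + (-13 - 20) = -14 - 33 = -47)
(Q(-4) + l)**2 = (-1/3 - 47)**2 = (-142/3)**2 = 20164/9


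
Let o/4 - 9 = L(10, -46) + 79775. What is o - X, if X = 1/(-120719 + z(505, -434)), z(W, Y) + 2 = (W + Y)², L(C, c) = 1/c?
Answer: 849105775703/2660640 ≈ 3.1914e+5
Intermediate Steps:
z(W, Y) = -2 + (W + Y)²
o = 7340126/23 (o = 36 + 4*(1/(-46) + 79775) = 36 + 4*(-1/46 + 79775) = 36 + 4*(3669649/46) = 36 + 7339298/23 = 7340126/23 ≈ 3.1914e+5)
X = -1/115680 (X = 1/(-120719 + (-2 + (505 - 434)²)) = 1/(-120719 + (-2 + 71²)) = 1/(-120719 + (-2 + 5041)) = 1/(-120719 + 5039) = 1/(-115680) = -1/115680 ≈ -8.6445e-6)
o - X = 7340126/23 - 1*(-1/115680) = 7340126/23 + 1/115680 = 849105775703/2660640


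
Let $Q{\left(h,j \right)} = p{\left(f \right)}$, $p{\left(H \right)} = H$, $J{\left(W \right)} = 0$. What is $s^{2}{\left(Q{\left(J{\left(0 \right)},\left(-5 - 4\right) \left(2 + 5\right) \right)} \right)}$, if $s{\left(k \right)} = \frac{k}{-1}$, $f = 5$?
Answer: $25$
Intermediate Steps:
$Q{\left(h,j \right)} = 5$
$s{\left(k \right)} = - k$ ($s{\left(k \right)} = k \left(-1\right) = - k$)
$s^{2}{\left(Q{\left(J{\left(0 \right)},\left(-5 - 4\right) \left(2 + 5\right) \right)} \right)} = \left(\left(-1\right) 5\right)^{2} = \left(-5\right)^{2} = 25$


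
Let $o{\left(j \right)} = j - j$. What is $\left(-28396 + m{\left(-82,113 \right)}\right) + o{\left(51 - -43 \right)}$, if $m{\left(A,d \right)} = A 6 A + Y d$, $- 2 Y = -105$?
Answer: $\frac{35761}{2} \approx 17881.0$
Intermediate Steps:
$o{\left(j \right)} = 0$
$Y = \frac{105}{2}$ ($Y = \left(- \frac{1}{2}\right) \left(-105\right) = \frac{105}{2} \approx 52.5$)
$m{\left(A,d \right)} = 6 A^{2} + \frac{105 d}{2}$ ($m{\left(A,d \right)} = A 6 A + \frac{105 d}{2} = 6 A A + \frac{105 d}{2} = 6 A^{2} + \frac{105 d}{2}$)
$\left(-28396 + m{\left(-82,113 \right)}\right) + o{\left(51 - -43 \right)} = \left(-28396 + \left(6 \left(-82\right)^{2} + \frac{105}{2} \cdot 113\right)\right) + 0 = \left(-28396 + \left(6 \cdot 6724 + \frac{11865}{2}\right)\right) + 0 = \left(-28396 + \left(40344 + \frac{11865}{2}\right)\right) + 0 = \left(-28396 + \frac{92553}{2}\right) + 0 = \frac{35761}{2} + 0 = \frac{35761}{2}$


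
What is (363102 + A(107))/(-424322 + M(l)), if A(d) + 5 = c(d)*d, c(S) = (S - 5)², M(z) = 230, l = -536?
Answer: -1476325/424092 ≈ -3.4811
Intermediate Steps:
c(S) = (-5 + S)²
A(d) = -5 + d*(-5 + d)² (A(d) = -5 + (-5 + d)²*d = -5 + d*(-5 + d)²)
(363102 + A(107))/(-424322 + M(l)) = (363102 + (-5 + 107*(-5 + 107)²))/(-424322 + 230) = (363102 + (-5 + 107*102²))/(-424092) = (363102 + (-5 + 107*10404))*(-1/424092) = (363102 + (-5 + 1113228))*(-1/424092) = (363102 + 1113223)*(-1/424092) = 1476325*(-1/424092) = -1476325/424092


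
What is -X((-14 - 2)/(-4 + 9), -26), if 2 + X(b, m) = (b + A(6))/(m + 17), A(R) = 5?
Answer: 11/5 ≈ 2.2000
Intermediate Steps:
X(b, m) = -2 + (5 + b)/(17 + m) (X(b, m) = -2 + (b + 5)/(m + 17) = -2 + (5 + b)/(17 + m))
-X((-14 - 2)/(-4 + 9), -26) = -(-29 + (-14 - 2)/(-4 + 9) - 2*(-26))/(17 - 26) = -(-29 - 16/5 + 52)/(-9) = -(-1)*(-29 - 16*⅕ + 52)/9 = -(-1)*(-29 - 16/5 + 52)/9 = -(-1)*99/(9*5) = -1*(-11/5) = 11/5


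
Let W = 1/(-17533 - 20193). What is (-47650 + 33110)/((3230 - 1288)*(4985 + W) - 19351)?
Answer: -137134010/91122615963 ≈ -0.0015049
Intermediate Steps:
W = -1/37726 (W = 1/(-37726) = -1/37726 ≈ -2.6507e-5)
(-47650 + 33110)/((3230 - 1288)*(4985 + W) - 19351) = (-47650 + 33110)/((3230 - 1288)*(4985 - 1/37726) - 19351) = -14540/(1942*(188064109/37726) - 19351) = -14540/(182610249839/18863 - 19351) = -14540/182245231926/18863 = -14540*18863/182245231926 = -137134010/91122615963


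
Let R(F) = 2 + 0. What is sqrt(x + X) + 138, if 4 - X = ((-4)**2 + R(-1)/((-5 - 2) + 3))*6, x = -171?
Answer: 138 + 2*I*sqrt(65) ≈ 138.0 + 16.125*I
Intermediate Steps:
R(F) = 2
X = -89 (X = 4 - ((-4)**2 + 2/((-5 - 2) + 3))*6 = 4 - (16 + 2/(-7 + 3))*6 = 4 - (16 + 2/(-4))*6 = 4 - (16 + 2*(-1/4))*6 = 4 - (16 - 1/2)*6 = 4 - 31*6/2 = 4 - 1*93 = 4 - 93 = -89)
sqrt(x + X) + 138 = sqrt(-171 - 89) + 138 = sqrt(-260) + 138 = 2*I*sqrt(65) + 138 = 138 + 2*I*sqrt(65)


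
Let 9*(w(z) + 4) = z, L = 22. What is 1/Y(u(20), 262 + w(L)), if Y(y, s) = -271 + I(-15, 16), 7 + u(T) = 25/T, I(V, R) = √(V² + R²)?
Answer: -271/72960 - √481/72960 ≈ -0.0040150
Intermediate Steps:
w(z) = -4 + z/9
I(V, R) = √(R² + V²)
u(T) = -7 + 25/T
Y(y, s) = -271 + √481 (Y(y, s) = -271 + √(16² + (-15)²) = -271 + √(256 + 225) = -271 + √481)
1/Y(u(20), 262 + w(L)) = 1/(-271 + √481)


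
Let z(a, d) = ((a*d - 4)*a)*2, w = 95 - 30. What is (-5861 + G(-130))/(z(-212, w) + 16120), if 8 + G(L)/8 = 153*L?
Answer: -55015/1953512 ≈ -0.028162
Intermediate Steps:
w = 65
G(L) = -64 + 1224*L (G(L) = -64 + 8*(153*L) = -64 + 1224*L)
z(a, d) = 2*a*(-4 + a*d) (z(a, d) = ((-4 + a*d)*a)*2 = (a*(-4 + a*d))*2 = 2*a*(-4 + a*d))
(-5861 + G(-130))/(z(-212, w) + 16120) = (-5861 + (-64 + 1224*(-130)))/(2*(-212)*(-4 - 212*65) + 16120) = (-5861 + (-64 - 159120))/(2*(-212)*(-4 - 13780) + 16120) = (-5861 - 159184)/(2*(-212)*(-13784) + 16120) = -165045/(5844416 + 16120) = -165045/5860536 = -165045*1/5860536 = -55015/1953512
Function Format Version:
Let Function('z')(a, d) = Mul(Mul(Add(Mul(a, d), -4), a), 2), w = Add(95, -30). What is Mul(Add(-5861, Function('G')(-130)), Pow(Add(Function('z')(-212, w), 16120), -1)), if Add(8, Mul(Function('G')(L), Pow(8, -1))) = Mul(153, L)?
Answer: Rational(-55015, 1953512) ≈ -0.028162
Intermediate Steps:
w = 65
Function('G')(L) = Add(-64, Mul(1224, L)) (Function('G')(L) = Add(-64, Mul(8, Mul(153, L))) = Add(-64, Mul(1224, L)))
Function('z')(a, d) = Mul(2, a, Add(-4, Mul(a, d))) (Function('z')(a, d) = Mul(Mul(Add(-4, Mul(a, d)), a), 2) = Mul(Mul(a, Add(-4, Mul(a, d))), 2) = Mul(2, a, Add(-4, Mul(a, d))))
Mul(Add(-5861, Function('G')(-130)), Pow(Add(Function('z')(-212, w), 16120), -1)) = Mul(Add(-5861, Add(-64, Mul(1224, -130))), Pow(Add(Mul(2, -212, Add(-4, Mul(-212, 65))), 16120), -1)) = Mul(Add(-5861, Add(-64, -159120)), Pow(Add(Mul(2, -212, Add(-4, -13780)), 16120), -1)) = Mul(Add(-5861, -159184), Pow(Add(Mul(2, -212, -13784), 16120), -1)) = Mul(-165045, Pow(Add(5844416, 16120), -1)) = Mul(-165045, Pow(5860536, -1)) = Mul(-165045, Rational(1, 5860536)) = Rational(-55015, 1953512)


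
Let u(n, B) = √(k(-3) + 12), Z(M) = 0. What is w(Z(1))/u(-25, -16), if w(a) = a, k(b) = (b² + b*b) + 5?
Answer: 0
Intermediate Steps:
k(b) = 5 + 2*b² (k(b) = (b² + b²) + 5 = 2*b² + 5 = 5 + 2*b²)
u(n, B) = √35 (u(n, B) = √((5 + 2*(-3)²) + 12) = √((5 + 2*9) + 12) = √((5 + 18) + 12) = √(23 + 12) = √35)
w(Z(1))/u(-25, -16) = 0/(√35) = 0*(√35/35) = 0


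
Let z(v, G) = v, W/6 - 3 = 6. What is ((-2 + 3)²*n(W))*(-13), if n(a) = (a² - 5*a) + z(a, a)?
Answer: -35100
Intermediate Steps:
W = 54 (W = 18 + 6*6 = 18 + 36 = 54)
n(a) = a² - 4*a (n(a) = (a² - 5*a) + a = a² - 4*a)
((-2 + 3)²*n(W))*(-13) = ((-2 + 3)²*(54*(-4 + 54)))*(-13) = (1²*(54*50))*(-13) = (1*2700)*(-13) = 2700*(-13) = -35100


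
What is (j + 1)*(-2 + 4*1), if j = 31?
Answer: 64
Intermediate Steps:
(j + 1)*(-2 + 4*1) = (31 + 1)*(-2 + 4*1) = 32*(-2 + 4) = 32*2 = 64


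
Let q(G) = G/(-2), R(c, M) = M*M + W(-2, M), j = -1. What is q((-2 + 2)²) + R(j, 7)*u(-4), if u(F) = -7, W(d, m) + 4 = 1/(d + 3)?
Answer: -322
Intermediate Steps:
W(d, m) = -4 + 1/(3 + d) (W(d, m) = -4 + 1/(d + 3) = -4 + 1/(3 + d))
R(c, M) = -3 + M² (R(c, M) = M*M + (-11 - 4*(-2))/(3 - 2) = M² + (-11 + 8)/1 = M² + 1*(-3) = M² - 3 = -3 + M²)
q(G) = -G/2 (q(G) = G*(-½) = -G/2)
q((-2 + 2)²) + R(j, 7)*u(-4) = -(-2 + 2)²/2 + (-3 + 7²)*(-7) = -½*0² + (-3 + 49)*(-7) = -½*0 + 46*(-7) = 0 - 322 = -322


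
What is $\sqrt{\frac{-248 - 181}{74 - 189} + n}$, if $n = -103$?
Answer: $\frac{2 i \sqrt{328210}}{115} \approx 9.9634 i$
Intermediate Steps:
$\sqrt{\frac{-248 - 181}{74 - 189} + n} = \sqrt{\frac{-248 - 181}{74 - 189} - 103} = \sqrt{- \frac{429}{-115} - 103} = \sqrt{\left(-429\right) \left(- \frac{1}{115}\right) - 103} = \sqrt{\frac{429}{115} - 103} = \sqrt{- \frac{11416}{115}} = \frac{2 i \sqrt{328210}}{115}$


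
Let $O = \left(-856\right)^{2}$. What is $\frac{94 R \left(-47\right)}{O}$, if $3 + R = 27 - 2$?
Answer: $- \frac{24299}{183184} \approx -0.13265$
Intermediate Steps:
$O = 732736$
$R = 22$ ($R = -3 + \left(27 - 2\right) = -3 + 25 = 22$)
$\frac{94 R \left(-47\right)}{O} = \frac{94 \cdot 22 \left(-47\right)}{732736} = 2068 \left(-47\right) \frac{1}{732736} = \left(-97196\right) \frac{1}{732736} = - \frac{24299}{183184}$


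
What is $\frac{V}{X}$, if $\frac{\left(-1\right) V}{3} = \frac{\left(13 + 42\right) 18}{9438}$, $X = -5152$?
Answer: $\frac{45}{736736} \approx 6.108 \cdot 10^{-5}$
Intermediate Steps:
$V = - \frac{45}{143}$ ($V = - 3 \frac{\left(13 + 42\right) 18}{9438} = - 3 \cdot 55 \cdot 18 \cdot \frac{1}{9438} = - 3 \cdot 990 \cdot \frac{1}{9438} = \left(-3\right) \frac{15}{143} = - \frac{45}{143} \approx -0.31469$)
$\frac{V}{X} = - \frac{45}{143 \left(-5152\right)} = \left(- \frac{45}{143}\right) \left(- \frac{1}{5152}\right) = \frac{45}{736736}$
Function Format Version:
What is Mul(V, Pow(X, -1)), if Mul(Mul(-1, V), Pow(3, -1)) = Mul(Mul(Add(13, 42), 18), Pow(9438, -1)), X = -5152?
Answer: Rational(45, 736736) ≈ 6.1080e-5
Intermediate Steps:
V = Rational(-45, 143) (V = Mul(-3, Mul(Mul(Add(13, 42), 18), Pow(9438, -1))) = Mul(-3, Mul(Mul(55, 18), Rational(1, 9438))) = Mul(-3, Mul(990, Rational(1, 9438))) = Mul(-3, Rational(15, 143)) = Rational(-45, 143) ≈ -0.31469)
Mul(V, Pow(X, -1)) = Mul(Rational(-45, 143), Pow(-5152, -1)) = Mul(Rational(-45, 143), Rational(-1, 5152)) = Rational(45, 736736)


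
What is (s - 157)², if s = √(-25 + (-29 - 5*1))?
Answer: (157 - I*√59)² ≈ 24590.0 - 2411.9*I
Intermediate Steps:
s = I*√59 (s = √(-25 + (-29 - 5)) = √(-25 - 34) = √(-59) = I*√59 ≈ 7.6811*I)
(s - 157)² = (I*√59 - 157)² = (-157 + I*√59)²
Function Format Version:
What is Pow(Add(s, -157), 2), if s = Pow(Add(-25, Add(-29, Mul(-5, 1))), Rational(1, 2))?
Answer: Pow(Add(157, Mul(-1, I, Pow(59, Rational(1, 2)))), 2) ≈ Add(24590., Mul(-2411.9, I))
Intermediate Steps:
s = Mul(I, Pow(59, Rational(1, 2))) (s = Pow(Add(-25, Add(-29, -5)), Rational(1, 2)) = Pow(Add(-25, -34), Rational(1, 2)) = Pow(-59, Rational(1, 2)) = Mul(I, Pow(59, Rational(1, 2))) ≈ Mul(7.6811, I))
Pow(Add(s, -157), 2) = Pow(Add(Mul(I, Pow(59, Rational(1, 2))), -157), 2) = Pow(Add(-157, Mul(I, Pow(59, Rational(1, 2)))), 2)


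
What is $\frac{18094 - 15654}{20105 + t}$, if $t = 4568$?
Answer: $\frac{2440}{24673} \approx 0.098894$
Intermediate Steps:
$\frac{18094 - 15654}{20105 + t} = \frac{18094 - 15654}{20105 + 4568} = \frac{2440}{24673}$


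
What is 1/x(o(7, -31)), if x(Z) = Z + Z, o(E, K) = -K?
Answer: 1/62 ≈ 0.016129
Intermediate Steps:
x(Z) = 2*Z
1/x(o(7, -31)) = 1/(2*(-1*(-31))) = 1/(2*31) = 1/62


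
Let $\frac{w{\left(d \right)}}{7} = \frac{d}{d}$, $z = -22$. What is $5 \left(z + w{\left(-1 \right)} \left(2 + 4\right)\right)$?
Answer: $100$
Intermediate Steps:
$w{\left(d \right)} = 7$ ($w{\left(d \right)} = 7 \frac{d}{d} = 7 \cdot 1 = 7$)
$5 \left(z + w{\left(-1 \right)} \left(2 + 4\right)\right) = 5 \left(-22 + 7 \left(2 + 4\right)\right) = 5 \left(-22 + 7 \cdot 6\right) = 5 \left(-22 + 42\right) = 5 \cdot 20 = 100$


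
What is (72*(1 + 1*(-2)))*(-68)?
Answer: 4896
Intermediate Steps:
(72*(1 + 1*(-2)))*(-68) = (72*(1 - 2))*(-68) = (72*(-1))*(-68) = -72*(-68) = 4896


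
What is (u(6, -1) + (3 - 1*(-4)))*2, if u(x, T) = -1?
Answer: 12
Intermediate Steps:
(u(6, -1) + (3 - 1*(-4)))*2 = (-1 + (3 - 1*(-4)))*2 = (-1 + (3 + 4))*2 = (-1 + 7)*2 = 6*2 = 12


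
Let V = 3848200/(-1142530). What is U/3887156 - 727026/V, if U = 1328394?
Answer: 20180421359431953/93490960745 ≈ 2.1585e+5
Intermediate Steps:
V = -384820/114253 (V = 3848200*(-1/1142530) = -384820/114253 ≈ -3.3681)
U/3887156 - 727026/V = 1328394/3887156 - 727026/(-384820/114253) = 1328394*(1/3887156) - 727026*(-114253/384820) = 664197/1943578 + 41532450789/192410 = 20180421359431953/93490960745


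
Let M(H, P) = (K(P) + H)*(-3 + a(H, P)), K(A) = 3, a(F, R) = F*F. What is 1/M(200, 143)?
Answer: 1/8119391 ≈ 1.2316e-7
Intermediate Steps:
a(F, R) = F²
M(H, P) = (-3 + H²)*(3 + H) (M(H, P) = (3 + H)*(-3 + H²) = (-3 + H²)*(3 + H))
1/M(200, 143) = 1/(-9 + 200³ - 3*200 + 3*200²) = 1/(-9 + 8000000 - 600 + 3*40000) = 1/(-9 + 8000000 - 600 + 120000) = 1/8119391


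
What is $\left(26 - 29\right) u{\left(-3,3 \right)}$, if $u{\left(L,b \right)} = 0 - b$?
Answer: $9$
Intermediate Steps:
$u{\left(L,b \right)} = - b$
$\left(26 - 29\right) u{\left(-3,3 \right)} = \left(26 - 29\right) \left(\left(-1\right) 3\right) = \left(-3\right) \left(-3\right) = 9$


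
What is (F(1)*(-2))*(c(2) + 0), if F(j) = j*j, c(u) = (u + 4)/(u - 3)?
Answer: 12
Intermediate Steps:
c(u) = (4 + u)/(-3 + u)
F(j) = j**2
(F(1)*(-2))*(c(2) + 0) = (1**2*(-2))*((4 + 2)/(-3 + 2) + 0) = (1*(-2))*(6/(-1) + 0) = -2*(-1*6 + 0) = -2*(-6 + 0) = -2*(-6) = 12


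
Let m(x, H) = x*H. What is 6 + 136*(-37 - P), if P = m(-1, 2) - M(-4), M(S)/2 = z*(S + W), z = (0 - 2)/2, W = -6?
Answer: -2034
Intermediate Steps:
z = -1 (z = -2*½ = -1)
m(x, H) = H*x
M(S) = 12 - 2*S (M(S) = 2*(-(S - 6)) = 2*(-(-6 + S)) = 2*(6 - S) = 12 - 2*S)
P = -22 (P = 2*(-1) - (12 - 2*(-4)) = -2 - (12 + 8) = -2 - 1*20 = -2 - 20 = -22)
6 + 136*(-37 - P) = 6 + 136*(-37 - 1*(-22)) = 6 + 136*(-37 + 22) = 6 + 136*(-15) = 6 - 2040 = -2034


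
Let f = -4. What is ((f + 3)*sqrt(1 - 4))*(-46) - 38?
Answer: -38 + 46*I*sqrt(3) ≈ -38.0 + 79.674*I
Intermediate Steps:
((f + 3)*sqrt(1 - 4))*(-46) - 38 = ((-4 + 3)*sqrt(1 - 4))*(-46) - 38 = -sqrt(-3)*(-46) - 38 = -I*sqrt(3)*(-46) - 38 = 46*I*sqrt(3) - 38 = -38 + 46*I*sqrt(3)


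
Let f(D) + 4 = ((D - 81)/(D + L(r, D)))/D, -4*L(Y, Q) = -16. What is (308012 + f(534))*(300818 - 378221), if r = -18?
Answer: -2283084945790989/95764 ≈ -2.3841e+10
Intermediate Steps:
L(Y, Q) = 4 (L(Y, Q) = -1/4*(-16) = 4)
f(D) = -4 + (-81 + D)/(D*(4 + D)) (f(D) = -4 + ((D - 81)/(D + 4))/D = -4 + ((-81 + D)/(4 + D))/D = -4 + (-81 + D)/(D*(4 + D)))
(308012 + f(534))*(300818 - 378221) = (308012 + (-81 - 15*534 - 4*534**2)/(534*(4 + 534)))*(300818 - 378221) = (308012 + (1/534)*(-81 - 8010 - 4*285156)/538)*(-77403) = (308012 + (1/534)*(1/538)*(-81 - 8010 - 1140624))*(-77403) = (308012 + (1/534)*(1/538)*(-1148715))*(-77403) = (308012 - 382905/95764)*(-77403) = (29496078263/95764)*(-77403) = -2283084945790989/95764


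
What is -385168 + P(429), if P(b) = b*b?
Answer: -201127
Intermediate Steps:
P(b) = b²
-385168 + P(429) = -385168 + 429² = -385168 + 184041 = -201127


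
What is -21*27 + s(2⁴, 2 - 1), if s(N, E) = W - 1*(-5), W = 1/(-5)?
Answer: -2811/5 ≈ -562.20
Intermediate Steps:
W = -⅕ ≈ -0.20000
s(N, E) = 24/5 (s(N, E) = -⅕ - 1*(-5) = -⅕ + 5 = 24/5)
-21*27 + s(2⁴, 2 - 1) = -21*27 + 24/5 = -567 + 24/5 = -2811/5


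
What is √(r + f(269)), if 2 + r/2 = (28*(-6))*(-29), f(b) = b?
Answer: √10009 ≈ 100.04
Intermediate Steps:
r = 9740 (r = -4 + 2*((28*(-6))*(-29)) = -4 + 2*(-168*(-29)) = -4 + 2*4872 = -4 + 9744 = 9740)
√(r + f(269)) = √(9740 + 269) = √10009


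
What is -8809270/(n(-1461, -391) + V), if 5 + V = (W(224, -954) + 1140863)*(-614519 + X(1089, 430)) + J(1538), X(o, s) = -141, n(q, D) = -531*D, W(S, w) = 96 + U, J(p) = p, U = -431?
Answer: 4404635/350518365663 ≈ 1.2566e-5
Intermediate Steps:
W(S, w) = -335 (W(S, w) = 96 - 431 = -335)
V = -701036938947 (V = -5 + ((-335 + 1140863)*(-614519 - 141) + 1538) = -5 + (1140528*(-614660) + 1538) = -5 + (-701036940480 + 1538) = -5 - 701036938942 = -701036938947)
-8809270/(n(-1461, -391) + V) = -8809270/(-531*(-391) - 701036938947) = -8809270/(207621 - 701036938947) = -8809270/(-701036731326) = -8809270*(-1/701036731326) = 4404635/350518365663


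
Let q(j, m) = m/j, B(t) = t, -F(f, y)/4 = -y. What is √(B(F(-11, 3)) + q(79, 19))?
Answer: √76393/79 ≈ 3.4986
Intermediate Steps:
F(f, y) = 4*y (F(f, y) = -(-4)*y = 4*y)
√(B(F(-11, 3)) + q(79, 19)) = √(4*3 + 19/79) = √(12 + 19*(1/79)) = √(12 + 19/79) = √(967/79) = √76393/79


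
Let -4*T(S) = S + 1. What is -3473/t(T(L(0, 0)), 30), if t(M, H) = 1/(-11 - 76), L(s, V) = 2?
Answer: 302151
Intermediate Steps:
T(S) = -1/4 - S/4 (T(S) = -(S + 1)/4 = -(1 + S)/4 = -1/4 - S/4)
t(M, H) = -1/87 (t(M, H) = 1/(-87) = -1/87)
-3473/t(T(L(0, 0)), 30) = -3473/(-1/87) = -3473*(-87) = 302151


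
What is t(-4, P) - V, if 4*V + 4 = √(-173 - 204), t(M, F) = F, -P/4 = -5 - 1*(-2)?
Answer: 13 - I*√377/4 ≈ 13.0 - 4.8541*I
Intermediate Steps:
P = 12 (P = -4*(-5 - 1*(-2)) = -4*(-5 + 2) = -4*(-3) = 12)
V = -1 + I*√377/4 (V = -1 + √(-173 - 204)/4 = -1 + √(-377)/4 = -1 + (I*√377)/4 = -1 + I*√377/4 ≈ -1.0 + 4.8541*I)
t(-4, P) - V = 12 - (-1 + I*√377/4) = 12 + (1 - I*√377/4) = 13 - I*√377/4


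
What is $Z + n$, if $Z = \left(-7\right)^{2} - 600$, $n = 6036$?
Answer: $5485$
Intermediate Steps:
$Z = -551$ ($Z = 49 - 600 = -551$)
$Z + n = -551 + 6036 = 5485$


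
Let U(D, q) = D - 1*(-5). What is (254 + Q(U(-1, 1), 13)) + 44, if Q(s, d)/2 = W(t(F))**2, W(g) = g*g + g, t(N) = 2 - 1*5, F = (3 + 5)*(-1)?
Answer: 370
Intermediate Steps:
F = -8 (F = 8*(-1) = -8)
U(D, q) = 5 + D (U(D, q) = D + 5 = 5 + D)
t(N) = -3 (t(N) = 2 - 5 = -3)
W(g) = g + g**2 (W(g) = g**2 + g = g + g**2)
Q(s, d) = 72 (Q(s, d) = 2*(-3*(1 - 3))**2 = 2*(-3*(-2))**2 = 2*6**2 = 2*36 = 72)
(254 + Q(U(-1, 1), 13)) + 44 = (254 + 72) + 44 = 326 + 44 = 370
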